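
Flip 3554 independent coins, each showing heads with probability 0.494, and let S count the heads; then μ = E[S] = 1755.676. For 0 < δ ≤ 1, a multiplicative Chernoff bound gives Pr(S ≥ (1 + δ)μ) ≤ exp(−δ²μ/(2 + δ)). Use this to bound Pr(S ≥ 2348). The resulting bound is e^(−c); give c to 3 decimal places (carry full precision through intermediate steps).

85.496

Write 2348 = (1 + δ)μ, so δ = 2348/1755.676 − 1 = 0.3373766…
Then the exponent is δ²μ/(2 + δ) = (2348 − μ)² / (μ·(2 + δ)) = 85.495960.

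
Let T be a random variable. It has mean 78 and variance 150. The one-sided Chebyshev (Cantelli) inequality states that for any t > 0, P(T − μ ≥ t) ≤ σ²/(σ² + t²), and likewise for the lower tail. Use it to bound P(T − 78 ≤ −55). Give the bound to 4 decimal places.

Here σ² = 150 and t = 55, so σ² + t² = 3175.
Cantelli's bound: 150/3175 = 0.0472.

0.0472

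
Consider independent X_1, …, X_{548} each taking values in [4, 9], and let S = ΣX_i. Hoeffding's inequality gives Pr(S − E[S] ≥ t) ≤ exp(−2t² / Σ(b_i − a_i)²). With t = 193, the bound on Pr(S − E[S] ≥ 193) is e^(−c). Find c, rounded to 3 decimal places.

5.438

Σ(b_i − a_i)² = 548·(5)² = 13700.
c = 2t²/13700 = 2·193²/13700 = 5.4378.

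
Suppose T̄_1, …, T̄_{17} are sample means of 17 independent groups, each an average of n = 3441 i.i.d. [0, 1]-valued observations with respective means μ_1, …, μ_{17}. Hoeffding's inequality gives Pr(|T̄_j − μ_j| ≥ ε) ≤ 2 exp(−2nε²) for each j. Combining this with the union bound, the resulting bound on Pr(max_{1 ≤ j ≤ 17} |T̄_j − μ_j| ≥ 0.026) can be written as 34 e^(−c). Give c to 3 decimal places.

Union bound over the 17 events: Pr(max_{1 ≤ j ≤ 17} |T̄_j − μ_j| ≥ 0.026) ≤ 17·2·exp(−2nε²) = 34 exp(−2·3441·0.026²).
So c = 2·3441·0.026² = 4.6522.

4.652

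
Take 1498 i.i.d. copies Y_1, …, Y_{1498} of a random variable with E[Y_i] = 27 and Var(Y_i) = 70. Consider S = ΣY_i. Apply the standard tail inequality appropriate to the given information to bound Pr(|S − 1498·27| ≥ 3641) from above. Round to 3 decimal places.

0.008

With mean and variance of each term known, Chebyshev's inequality bounds the deviation of the sum (or sample mean).
Var(S) = n·Var(Y_i) = 1498·70 = 104860.
Chebyshev: Pr(|S − 1498·27| ≥ 3641) ≤ Var(S)/3641² = 104860/13256881 = 0.0079.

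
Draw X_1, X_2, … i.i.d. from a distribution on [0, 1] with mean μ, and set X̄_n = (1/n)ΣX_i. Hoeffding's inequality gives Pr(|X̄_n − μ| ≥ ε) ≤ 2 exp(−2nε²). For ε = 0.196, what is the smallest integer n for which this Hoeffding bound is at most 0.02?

60

Require 2·exp(−2nε²) ≤ 0.02, i.e. 2nε² ≥ ln(2/0.02) = 4.605170.
So n ≥ 4.605170 / (2·0.196²) = 59.938.
The smallest integer n is 60.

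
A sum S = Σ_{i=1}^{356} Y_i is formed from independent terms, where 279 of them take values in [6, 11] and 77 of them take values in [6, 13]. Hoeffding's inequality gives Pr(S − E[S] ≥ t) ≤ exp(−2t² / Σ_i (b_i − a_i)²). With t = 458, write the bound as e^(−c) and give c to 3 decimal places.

Σ(b_i − a_i)² = 279·5² + 77·7² = 10748.
c = 2t² / 10748 = 2·458² / 10748 = 39.0331.

39.033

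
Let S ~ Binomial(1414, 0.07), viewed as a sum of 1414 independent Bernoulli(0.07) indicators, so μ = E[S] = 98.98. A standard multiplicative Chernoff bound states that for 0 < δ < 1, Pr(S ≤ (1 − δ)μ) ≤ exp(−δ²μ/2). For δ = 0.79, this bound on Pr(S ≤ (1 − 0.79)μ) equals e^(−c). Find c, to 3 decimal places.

c = δ²μ/2 = 0.79²·98.98/2 = 30.8867.

30.887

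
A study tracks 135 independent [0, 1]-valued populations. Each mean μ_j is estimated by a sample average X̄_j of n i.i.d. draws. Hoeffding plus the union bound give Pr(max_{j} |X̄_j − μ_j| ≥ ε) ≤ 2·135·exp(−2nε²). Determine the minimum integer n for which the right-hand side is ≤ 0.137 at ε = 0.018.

Need 2·135·exp(−2nε²) ≤ 0.137, i.e. exp(−2nε²) ≤ 0.137/270.
So 2nε² ≥ ln(270/0.137) = 7.586196.
Hence n ≥ 7.586196/(2·0.018²) = 11707.093.
The smallest integer n is 11708.

11708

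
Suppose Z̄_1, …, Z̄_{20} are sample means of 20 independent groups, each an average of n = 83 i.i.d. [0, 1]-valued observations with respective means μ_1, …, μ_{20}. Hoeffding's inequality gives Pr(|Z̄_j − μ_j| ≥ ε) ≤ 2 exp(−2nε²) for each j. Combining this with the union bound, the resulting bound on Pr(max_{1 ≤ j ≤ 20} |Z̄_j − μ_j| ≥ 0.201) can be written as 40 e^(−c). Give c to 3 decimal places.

Union bound over the 20 events: Pr(max_{1 ≤ j ≤ 20} |Z̄_j − μ_j| ≥ 0.201) ≤ 20·2·exp(−2nε²) = 40 exp(−2·83·0.201²).
So c = 2·83·0.201² = 6.7066.

6.707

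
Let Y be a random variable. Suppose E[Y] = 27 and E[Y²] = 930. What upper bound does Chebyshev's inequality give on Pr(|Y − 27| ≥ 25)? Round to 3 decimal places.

Var(Y) = E[Y²] − (E[Y])² = 930 − 729 = 201.
Chebyshev's inequality: Pr(|Y − μ| ≥ t) ≤ Var(Y)/t² = 201/625 = 0.3216.

0.322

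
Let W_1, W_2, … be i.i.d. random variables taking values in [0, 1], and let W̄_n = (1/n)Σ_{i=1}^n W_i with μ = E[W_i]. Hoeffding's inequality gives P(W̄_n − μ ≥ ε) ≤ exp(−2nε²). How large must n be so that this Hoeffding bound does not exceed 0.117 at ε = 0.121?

74

Require exp(−2nε²) ≤ 0.117, i.e. 2nε² ≥ ln(1/0.117) = 2.145581.
So n ≥ 2.145581 / (2·0.121²) = 73.273.
The smallest integer n is 74.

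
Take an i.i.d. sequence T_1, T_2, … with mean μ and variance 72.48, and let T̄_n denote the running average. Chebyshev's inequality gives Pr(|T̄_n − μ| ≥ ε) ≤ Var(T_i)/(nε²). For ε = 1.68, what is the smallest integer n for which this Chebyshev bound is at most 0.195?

Require 72.48/(n·1.68²) ≤ 0.195, i.e. n ≥ 72.48/(0.195·1.68²) = 131.694.
The smallest integer n is 132.

132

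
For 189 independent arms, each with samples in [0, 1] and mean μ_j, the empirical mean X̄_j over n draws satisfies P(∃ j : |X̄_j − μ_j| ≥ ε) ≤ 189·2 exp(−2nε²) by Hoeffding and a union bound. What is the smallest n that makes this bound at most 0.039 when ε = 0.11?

380

Need 2·189·exp(−2nε²) ≤ 0.039, i.e. exp(−2nε²) ≤ 0.039/378.
So 2nε² ≥ ln(378/0.039) = 9.179088.
Hence n ≥ 9.179088/(2·0.11²) = 379.301.
The smallest integer n is 380.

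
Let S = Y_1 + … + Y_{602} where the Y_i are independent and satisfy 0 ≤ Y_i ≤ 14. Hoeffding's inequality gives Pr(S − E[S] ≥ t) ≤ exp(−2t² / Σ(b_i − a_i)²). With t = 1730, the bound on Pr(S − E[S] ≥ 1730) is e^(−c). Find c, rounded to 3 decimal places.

50.731

Σ(b_i − a_i)² = 602·(14)² = 117992.
c = 2t²/117992 = 2·1730²/117992 = 50.7306.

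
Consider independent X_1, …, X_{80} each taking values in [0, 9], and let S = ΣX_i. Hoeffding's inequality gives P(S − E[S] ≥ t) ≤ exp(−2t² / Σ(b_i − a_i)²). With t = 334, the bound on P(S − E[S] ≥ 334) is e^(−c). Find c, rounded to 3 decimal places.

Σ(b_i − a_i)² = 80·(9)² = 6480.
c = 2t²/6480 = 2·334²/6480 = 34.4309.

34.431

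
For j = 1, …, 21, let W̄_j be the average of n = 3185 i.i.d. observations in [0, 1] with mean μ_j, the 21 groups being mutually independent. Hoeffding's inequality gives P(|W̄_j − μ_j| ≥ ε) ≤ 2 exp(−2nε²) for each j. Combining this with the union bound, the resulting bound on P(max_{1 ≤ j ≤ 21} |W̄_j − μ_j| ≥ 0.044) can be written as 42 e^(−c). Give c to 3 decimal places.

Union bound over the 21 events: P(max_{1 ≤ j ≤ 21} |W̄_j − μ_j| ≥ 0.044) ≤ 21·2·exp(−2nε²) = 42 exp(−2·3185·0.044²).
So c = 2·3185·0.044² = 12.3323.

12.332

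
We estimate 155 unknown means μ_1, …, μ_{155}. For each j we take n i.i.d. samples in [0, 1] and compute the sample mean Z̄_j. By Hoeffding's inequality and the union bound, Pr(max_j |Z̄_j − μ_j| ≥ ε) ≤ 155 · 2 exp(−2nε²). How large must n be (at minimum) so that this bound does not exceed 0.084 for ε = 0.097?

Need 2·155·exp(−2nε²) ≤ 0.084, i.e. exp(−2nε²) ≤ 0.084/310.
So 2nε² ≥ ln(310/0.084) = 8.213511.
Hence n ≥ 8.213511/(2·0.097²) = 436.471.
The smallest integer n is 437.

437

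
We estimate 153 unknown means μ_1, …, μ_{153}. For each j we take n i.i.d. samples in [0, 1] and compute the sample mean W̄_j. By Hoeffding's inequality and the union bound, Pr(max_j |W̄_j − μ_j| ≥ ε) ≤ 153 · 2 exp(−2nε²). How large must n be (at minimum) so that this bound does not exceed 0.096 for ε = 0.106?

Need 2·153·exp(−2nε²) ≤ 0.096, i.e. exp(−2nε²) ≤ 0.096/306.
So 2nε² ≥ ln(306/0.096) = 8.066992.
Hence n ≥ 8.066992/(2·0.106²) = 358.980.
The smallest integer n is 359.

359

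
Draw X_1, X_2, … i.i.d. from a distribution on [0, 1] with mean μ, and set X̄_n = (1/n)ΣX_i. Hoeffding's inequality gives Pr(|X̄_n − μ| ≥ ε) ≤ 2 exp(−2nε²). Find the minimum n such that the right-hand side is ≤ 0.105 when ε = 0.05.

590

Require 2·exp(−2nε²) ≤ 0.105, i.e. 2nε² ≥ ln(2/0.105) = 2.946942.
So n ≥ 2.946942 / (2·0.05²) = 589.388.
The smallest integer n is 590.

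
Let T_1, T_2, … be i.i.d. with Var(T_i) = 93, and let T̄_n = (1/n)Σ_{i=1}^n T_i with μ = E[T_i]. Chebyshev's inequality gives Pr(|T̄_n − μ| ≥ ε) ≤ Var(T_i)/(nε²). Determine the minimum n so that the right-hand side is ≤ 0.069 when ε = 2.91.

160

Require 93/(n·2.91²) ≤ 0.069, i.e. n ≥ 93/(0.069·2.91²) = 159.165.
The smallest integer n is 160.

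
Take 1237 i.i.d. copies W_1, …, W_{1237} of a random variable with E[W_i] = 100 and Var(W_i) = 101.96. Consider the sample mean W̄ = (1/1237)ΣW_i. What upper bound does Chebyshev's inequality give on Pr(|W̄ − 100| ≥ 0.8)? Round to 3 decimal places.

Var(W̄) = Var(W_i)/n = 101.96/1237 = 0.082425.
Chebyshev: Pr(|W̄ − 100| ≥ 0.8) ≤ Var(W̄)/(0.8)² = 101.96/(1237·0.8²) = 0.1288.

0.129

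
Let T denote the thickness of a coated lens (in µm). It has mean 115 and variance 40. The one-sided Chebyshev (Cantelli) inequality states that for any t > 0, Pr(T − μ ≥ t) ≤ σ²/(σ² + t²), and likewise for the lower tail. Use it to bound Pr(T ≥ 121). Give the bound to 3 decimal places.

Here σ² = 40 and t = 6, so σ² + t² = 76.
Cantelli's bound: 40/76 = 0.5263.

0.526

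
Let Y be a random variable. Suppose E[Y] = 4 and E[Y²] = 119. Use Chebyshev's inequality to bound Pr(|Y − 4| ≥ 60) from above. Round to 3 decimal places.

Var(Y) = E[Y²] − (E[Y])² = 119 − 16 = 103.
Chebyshev's inequality: Pr(|Y − μ| ≥ t) ≤ Var(Y)/t² = 103/3600 = 0.0286.

0.029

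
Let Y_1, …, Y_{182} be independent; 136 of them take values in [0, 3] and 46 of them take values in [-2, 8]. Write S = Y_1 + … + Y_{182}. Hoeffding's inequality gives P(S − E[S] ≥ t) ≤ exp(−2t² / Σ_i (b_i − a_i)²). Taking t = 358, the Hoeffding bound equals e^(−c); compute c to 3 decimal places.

Σ(b_i − a_i)² = 136·3² + 46·10² = 5824.
c = 2t² / 5824 = 2·358² / 5824 = 44.0124.

44.012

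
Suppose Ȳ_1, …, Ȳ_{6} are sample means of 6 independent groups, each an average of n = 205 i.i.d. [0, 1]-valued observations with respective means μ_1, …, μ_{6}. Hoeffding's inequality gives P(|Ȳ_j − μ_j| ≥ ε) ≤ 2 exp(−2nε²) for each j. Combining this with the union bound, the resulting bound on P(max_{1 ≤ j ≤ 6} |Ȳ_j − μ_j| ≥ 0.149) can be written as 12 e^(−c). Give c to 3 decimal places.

Union bound over the 6 events: P(max_{1 ≤ j ≤ 6} |Ȳ_j − μ_j| ≥ 0.149) ≤ 6·2·exp(−2nε²) = 12 exp(−2·205·0.149²).
So c = 2·205·0.149² = 9.1024.

9.102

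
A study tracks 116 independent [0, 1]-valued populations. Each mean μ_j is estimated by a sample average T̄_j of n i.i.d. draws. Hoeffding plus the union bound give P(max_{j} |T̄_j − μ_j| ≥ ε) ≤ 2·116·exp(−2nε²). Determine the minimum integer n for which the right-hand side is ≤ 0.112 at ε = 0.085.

529

Need 2·116·exp(−2nε²) ≤ 0.112, i.e. exp(−2nε²) ≤ 0.112/232.
So 2nε² ≥ ln(232/0.112) = 7.635994.
Hence n ≥ 7.635994/(2·0.085²) = 528.442.
The smallest integer n is 529.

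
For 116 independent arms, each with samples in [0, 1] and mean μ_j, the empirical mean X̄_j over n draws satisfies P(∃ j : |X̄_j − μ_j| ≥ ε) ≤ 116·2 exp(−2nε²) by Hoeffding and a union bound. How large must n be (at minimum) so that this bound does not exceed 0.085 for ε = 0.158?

Need 2·116·exp(−2nε²) ≤ 0.085, i.e. exp(−2nε²) ≤ 0.085/232.
So 2nε² ≥ ln(232/0.085) = 7.911841.
Hence n ≥ 7.911841/(2·0.158²) = 158.465.
The smallest integer n is 159.

159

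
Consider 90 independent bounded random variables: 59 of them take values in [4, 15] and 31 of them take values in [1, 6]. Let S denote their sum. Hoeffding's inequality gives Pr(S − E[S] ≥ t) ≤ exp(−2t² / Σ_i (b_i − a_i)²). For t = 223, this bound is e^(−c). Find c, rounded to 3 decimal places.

Σ(b_i − a_i)² = 59·11² + 31·5² = 7914.
c = 2t² / 7914 = 2·223² / 7914 = 12.5673.

12.567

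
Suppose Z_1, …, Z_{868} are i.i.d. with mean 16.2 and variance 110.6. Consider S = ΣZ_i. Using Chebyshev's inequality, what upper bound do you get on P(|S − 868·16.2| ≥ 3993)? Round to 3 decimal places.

Var(S) = n·Var(Z_i) = 868·110.6 = 96000.8.
Chebyshev: P(|S − 868·16.2| ≥ 3993) ≤ Var(S)/3993² = 96000.8/15944049 = 0.0060.

0.006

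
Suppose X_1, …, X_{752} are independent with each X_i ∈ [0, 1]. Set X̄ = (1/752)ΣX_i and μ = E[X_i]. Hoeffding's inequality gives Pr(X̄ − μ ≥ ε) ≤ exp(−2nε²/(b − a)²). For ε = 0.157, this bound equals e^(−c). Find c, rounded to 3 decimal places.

c = 2nε²/(b − a)² = 2·752·0.157² / 1² = 37.0721.

37.072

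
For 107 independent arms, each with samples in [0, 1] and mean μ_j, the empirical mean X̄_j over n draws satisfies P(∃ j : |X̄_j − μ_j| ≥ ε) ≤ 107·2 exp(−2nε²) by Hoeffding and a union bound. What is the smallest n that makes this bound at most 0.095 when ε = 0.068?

Need 2·107·exp(−2nε²) ≤ 0.095, i.e. exp(−2nε²) ≤ 0.095/214.
So 2nε² ≥ ln(214/0.095) = 7.719854.
Hence n ≥ 7.719854/(2·0.068²) = 834.759.
The smallest integer n is 835.

835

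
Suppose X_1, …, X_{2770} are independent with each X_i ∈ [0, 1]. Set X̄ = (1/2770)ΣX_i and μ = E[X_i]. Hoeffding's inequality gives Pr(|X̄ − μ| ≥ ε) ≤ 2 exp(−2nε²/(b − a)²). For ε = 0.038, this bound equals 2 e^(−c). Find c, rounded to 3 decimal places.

8.000

c = 2nε²/(b − a)² = 2·2770·0.038² / 1² = 7.9998.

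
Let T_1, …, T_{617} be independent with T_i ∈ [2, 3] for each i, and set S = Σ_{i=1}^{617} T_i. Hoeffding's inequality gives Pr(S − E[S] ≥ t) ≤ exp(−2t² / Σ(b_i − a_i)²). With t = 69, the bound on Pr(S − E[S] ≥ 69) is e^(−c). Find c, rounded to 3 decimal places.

15.433

Σ(b_i − a_i)² = 617·(1)² = 617.
c = 2t²/617 = 2·69²/617 = 15.4327.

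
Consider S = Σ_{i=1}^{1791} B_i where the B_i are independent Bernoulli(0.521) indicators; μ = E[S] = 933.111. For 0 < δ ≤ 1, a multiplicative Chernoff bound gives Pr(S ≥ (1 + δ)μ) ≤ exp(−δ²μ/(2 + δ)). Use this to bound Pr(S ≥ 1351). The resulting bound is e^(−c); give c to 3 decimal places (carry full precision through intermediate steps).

76.455

Write 1351 = (1 + δ)μ, so δ = 1351/933.111 − 1 = 0.4478449…
Then the exponent is δ²μ/(2 + δ) = (1351 − μ)² / (μ·(2 + δ)) = 76.454785.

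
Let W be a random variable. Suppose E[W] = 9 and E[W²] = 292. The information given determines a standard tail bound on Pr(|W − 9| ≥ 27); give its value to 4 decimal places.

0.2894

The first two moments determine the variance, so Chebyshev's inequality is the sharpest standard bound available.
Var(W) = E[W²] − (E[W])² = 292 − 81 = 211.
Chebyshev's inequality: Pr(|W − μ| ≥ t) ≤ Var(W)/t² = 211/729 = 0.2894.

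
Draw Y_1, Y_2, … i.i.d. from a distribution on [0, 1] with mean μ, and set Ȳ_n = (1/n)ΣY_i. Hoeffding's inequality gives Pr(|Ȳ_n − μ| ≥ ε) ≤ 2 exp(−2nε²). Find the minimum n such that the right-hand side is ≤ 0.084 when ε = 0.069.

Require 2·exp(−2nε²) ≤ 0.084, i.e. 2nε² ≥ ln(2/0.084) = 3.170086.
So n ≥ 3.170086 / (2·0.069²) = 332.922.
The smallest integer n is 333.

333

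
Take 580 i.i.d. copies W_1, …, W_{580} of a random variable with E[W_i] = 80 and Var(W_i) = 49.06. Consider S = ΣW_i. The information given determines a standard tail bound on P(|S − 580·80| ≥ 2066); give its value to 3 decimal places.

0.007

With mean and variance of each term known, Chebyshev's inequality bounds the deviation of the sum (or sample mean).
Var(S) = n·Var(W_i) = 580·49.06 = 28454.8.
Chebyshev: P(|S − 580·80| ≥ 2066) ≤ Var(S)/2066² = 28454.8/4268356 = 0.0067.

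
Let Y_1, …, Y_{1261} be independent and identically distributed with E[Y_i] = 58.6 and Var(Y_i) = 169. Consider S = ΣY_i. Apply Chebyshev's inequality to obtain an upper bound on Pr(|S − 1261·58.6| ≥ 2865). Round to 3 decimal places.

Var(S) = n·Var(Y_i) = 1261·169 = 213109.
Chebyshev: Pr(|S − 1261·58.6| ≥ 2865) ≤ Var(S)/2865² = 213109/8208225 = 0.0260.

0.026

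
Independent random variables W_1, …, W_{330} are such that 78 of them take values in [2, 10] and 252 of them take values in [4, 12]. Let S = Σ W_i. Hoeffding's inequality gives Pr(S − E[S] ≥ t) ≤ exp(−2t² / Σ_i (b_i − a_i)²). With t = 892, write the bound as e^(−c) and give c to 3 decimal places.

Σ(b_i − a_i)² = 78·8² + 252·8² = 21120.
c = 2t² / 21120 = 2·892² / 21120 = 75.3470.

75.347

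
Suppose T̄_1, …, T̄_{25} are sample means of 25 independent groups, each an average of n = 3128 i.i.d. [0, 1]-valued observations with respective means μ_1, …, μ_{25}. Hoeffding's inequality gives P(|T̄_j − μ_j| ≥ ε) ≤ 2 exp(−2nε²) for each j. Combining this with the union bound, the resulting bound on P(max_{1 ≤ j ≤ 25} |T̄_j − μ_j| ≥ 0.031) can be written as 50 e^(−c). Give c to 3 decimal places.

6.012

Union bound over the 25 events: P(max_{1 ≤ j ≤ 25} |T̄_j − μ_j| ≥ 0.031) ≤ 25·2·exp(−2nε²) = 50 exp(−2·3128·0.031²).
So c = 2·3128·0.031² = 6.0120.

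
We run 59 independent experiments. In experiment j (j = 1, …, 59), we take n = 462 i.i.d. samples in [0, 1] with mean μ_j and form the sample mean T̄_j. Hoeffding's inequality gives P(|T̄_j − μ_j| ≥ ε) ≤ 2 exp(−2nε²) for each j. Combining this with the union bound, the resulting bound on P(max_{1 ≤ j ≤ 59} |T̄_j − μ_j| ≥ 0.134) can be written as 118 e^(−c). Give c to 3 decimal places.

Union bound over the 59 events: P(max_{1 ≤ j ≤ 59} |T̄_j − μ_j| ≥ 0.134) ≤ 59·2·exp(−2nε²) = 118 exp(−2·462·0.134²).
So c = 2·462·0.134² = 16.5913.

16.591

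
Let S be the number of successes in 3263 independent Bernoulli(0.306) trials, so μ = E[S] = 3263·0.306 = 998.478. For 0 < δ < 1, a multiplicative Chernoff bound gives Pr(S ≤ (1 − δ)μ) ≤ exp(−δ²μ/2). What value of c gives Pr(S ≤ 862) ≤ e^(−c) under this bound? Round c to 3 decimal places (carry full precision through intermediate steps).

Write 862 = (1 − δ)μ, so δ = 1 − 862/998.478 = 0.136686…
Then the exponent is δ²μ/2 = (μ − 862)²/(2μ) = 9.327318.

9.327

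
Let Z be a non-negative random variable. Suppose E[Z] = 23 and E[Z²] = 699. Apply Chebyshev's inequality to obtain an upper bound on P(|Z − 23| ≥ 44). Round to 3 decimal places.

0.088

Var(Z) = E[Z²] − (E[Z])² = 699 − 529 = 170.
Chebyshev's inequality: P(|Z − μ| ≥ t) ≤ Var(Z)/t² = 170/1936 = 0.0878.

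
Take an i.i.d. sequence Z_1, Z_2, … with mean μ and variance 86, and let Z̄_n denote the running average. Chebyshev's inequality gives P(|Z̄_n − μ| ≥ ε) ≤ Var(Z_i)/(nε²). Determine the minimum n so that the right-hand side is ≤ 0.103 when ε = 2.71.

Require 86/(n·2.71²) ≤ 0.103, i.e. n ≥ 86/(0.103·2.71²) = 113.690.
The smallest integer n is 114.

114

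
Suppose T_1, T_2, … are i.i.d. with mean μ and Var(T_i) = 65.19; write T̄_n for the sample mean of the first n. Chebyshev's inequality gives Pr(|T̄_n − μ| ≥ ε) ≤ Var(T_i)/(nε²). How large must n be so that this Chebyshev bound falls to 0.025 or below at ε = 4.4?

135

Require 65.19/(n·4.4²) ≤ 0.025, i.e. n ≥ 65.19/(0.025·4.4²) = 134.690.
The smallest integer n is 135.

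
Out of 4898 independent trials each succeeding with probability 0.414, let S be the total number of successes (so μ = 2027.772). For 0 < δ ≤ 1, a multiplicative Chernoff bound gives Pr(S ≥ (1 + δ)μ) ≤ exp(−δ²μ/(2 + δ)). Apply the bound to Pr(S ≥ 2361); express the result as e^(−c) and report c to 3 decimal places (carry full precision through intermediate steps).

Write 2361 = (1 + δ)μ, so δ = 2361/2027.772 − 1 = 0.1643321…
Then the exponent is δ²μ/(2 + δ) = (2361 − μ)² / (μ·(2 + δ)) = 25.301132.

25.301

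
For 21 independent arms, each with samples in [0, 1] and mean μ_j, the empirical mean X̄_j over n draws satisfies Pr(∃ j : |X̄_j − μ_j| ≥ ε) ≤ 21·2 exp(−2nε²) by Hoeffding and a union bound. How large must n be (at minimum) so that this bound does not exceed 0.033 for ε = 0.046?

1690

Need 2·21·exp(−2nε²) ≤ 0.033, i.e. exp(−2nε²) ≤ 0.033/42.
So 2nε² ≥ ln(42/0.033) = 7.148917.
Hence n ≥ 7.148917/(2·0.046²) = 1689.253.
The smallest integer n is 1690.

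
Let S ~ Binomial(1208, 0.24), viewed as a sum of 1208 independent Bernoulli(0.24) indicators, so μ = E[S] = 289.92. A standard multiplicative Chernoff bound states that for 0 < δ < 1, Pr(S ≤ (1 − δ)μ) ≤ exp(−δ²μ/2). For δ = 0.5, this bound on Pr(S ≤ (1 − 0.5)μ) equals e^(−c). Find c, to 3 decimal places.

c = δ²μ/2 = 0.5²·289.92/2 = 36.2400.

36.240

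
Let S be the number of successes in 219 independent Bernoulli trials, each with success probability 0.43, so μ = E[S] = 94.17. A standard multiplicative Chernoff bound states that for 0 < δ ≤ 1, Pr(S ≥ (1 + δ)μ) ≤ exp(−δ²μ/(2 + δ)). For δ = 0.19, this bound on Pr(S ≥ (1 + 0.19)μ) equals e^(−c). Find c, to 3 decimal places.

c = δ²μ/(2 + δ) = 0.19²·94.17/(2 + 0.19) = 1.5523.

1.552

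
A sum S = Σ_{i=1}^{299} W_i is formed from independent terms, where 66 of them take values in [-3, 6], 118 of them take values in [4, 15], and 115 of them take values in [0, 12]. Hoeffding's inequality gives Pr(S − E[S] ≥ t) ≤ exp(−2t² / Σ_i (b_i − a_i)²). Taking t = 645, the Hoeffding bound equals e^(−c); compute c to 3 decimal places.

22.995

Σ(b_i − a_i)² = 66·9² + 118·11² + 115·12² = 36184.
c = 2t² / 36184 = 2·645² / 36184 = 22.9950.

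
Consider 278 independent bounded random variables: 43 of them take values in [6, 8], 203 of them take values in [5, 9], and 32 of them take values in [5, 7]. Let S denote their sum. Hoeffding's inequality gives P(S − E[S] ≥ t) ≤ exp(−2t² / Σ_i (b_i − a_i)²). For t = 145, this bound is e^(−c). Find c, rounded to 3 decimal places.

Σ(b_i − a_i)² = 43·2² + 203·4² + 32·2² = 3548.
c = 2t² / 3548 = 2·145² / 3548 = 11.8517.

11.852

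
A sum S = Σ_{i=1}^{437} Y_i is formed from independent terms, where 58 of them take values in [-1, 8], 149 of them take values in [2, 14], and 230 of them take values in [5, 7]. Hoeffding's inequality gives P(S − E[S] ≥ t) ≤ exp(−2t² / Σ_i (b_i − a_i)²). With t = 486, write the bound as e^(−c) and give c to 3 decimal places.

17.448

Σ(b_i − a_i)² = 58·9² + 149·12² + 230·2² = 27074.
c = 2t² / 27074 = 2·486² / 27074 = 17.4482.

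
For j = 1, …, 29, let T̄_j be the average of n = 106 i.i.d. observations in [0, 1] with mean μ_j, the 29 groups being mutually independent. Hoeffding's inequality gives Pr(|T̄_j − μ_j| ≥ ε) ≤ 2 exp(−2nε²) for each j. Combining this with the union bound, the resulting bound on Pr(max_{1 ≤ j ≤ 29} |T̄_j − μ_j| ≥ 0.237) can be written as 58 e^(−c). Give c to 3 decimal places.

11.908

Union bound over the 29 events: Pr(max_{1 ≤ j ≤ 29} |T̄_j − μ_j| ≥ 0.237) ≤ 29·2·exp(−2nε²) = 58 exp(−2·106·0.237²).
So c = 2·106·0.237² = 11.9078.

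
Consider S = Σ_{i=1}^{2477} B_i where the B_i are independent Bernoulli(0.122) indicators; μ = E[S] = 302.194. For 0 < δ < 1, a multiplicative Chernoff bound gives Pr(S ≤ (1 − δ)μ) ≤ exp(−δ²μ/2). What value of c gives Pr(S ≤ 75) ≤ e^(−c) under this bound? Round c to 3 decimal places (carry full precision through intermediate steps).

85.404

Write 75 = (1 − δ)μ, so δ = 1 − 75/302.194 = 0.7518151…
Then the exponent is δ²μ/2 = (μ − 75)²/(2μ) = 85.403935.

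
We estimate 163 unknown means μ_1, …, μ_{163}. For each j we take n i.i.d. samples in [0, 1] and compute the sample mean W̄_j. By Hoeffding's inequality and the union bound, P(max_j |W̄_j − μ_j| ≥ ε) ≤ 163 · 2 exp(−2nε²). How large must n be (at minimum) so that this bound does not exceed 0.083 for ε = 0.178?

131

Need 2·163·exp(−2nε²) ≤ 0.083, i.e. exp(−2nε²) ≤ 0.083/326.
So 2nε² ≥ ln(326/0.083) = 8.275812.
Hence n ≥ 8.275812/(2·0.178²) = 130.599.
The smallest integer n is 131.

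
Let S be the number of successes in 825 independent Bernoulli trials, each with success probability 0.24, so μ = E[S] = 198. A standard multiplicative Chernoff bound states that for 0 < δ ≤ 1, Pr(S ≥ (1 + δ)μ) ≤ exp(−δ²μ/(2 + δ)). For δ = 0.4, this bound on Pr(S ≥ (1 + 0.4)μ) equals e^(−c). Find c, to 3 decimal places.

c = δ²μ/(2 + δ) = 0.4²·198/(2 + 0.4) = 13.2000.

13.200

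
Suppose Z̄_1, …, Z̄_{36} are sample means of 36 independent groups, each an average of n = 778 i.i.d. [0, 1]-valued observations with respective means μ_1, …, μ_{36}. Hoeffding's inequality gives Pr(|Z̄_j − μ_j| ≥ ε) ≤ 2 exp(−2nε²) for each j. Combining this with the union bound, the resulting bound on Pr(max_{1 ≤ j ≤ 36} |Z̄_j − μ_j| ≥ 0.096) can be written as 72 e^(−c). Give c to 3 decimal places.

14.340

Union bound over the 36 events: Pr(max_{1 ≤ j ≤ 36} |Z̄_j − μ_j| ≥ 0.096) ≤ 36·2·exp(−2nε²) = 72 exp(−2·778·0.096²).
So c = 2·778·0.096² = 14.3401.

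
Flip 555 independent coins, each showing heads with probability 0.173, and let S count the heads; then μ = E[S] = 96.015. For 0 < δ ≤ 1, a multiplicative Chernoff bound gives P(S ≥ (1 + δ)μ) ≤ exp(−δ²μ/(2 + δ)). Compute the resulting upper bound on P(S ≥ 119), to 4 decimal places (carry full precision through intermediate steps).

0.0857

Write 119 = (1 + δ)μ, so δ = 119/96.015 − 1 = 0.2393897…
Then the exponent is δ²μ/(2 + δ) = (119 − μ)² / (μ·(2 + δ)) = 2.457085.
Bound = exp(−2.457085) = 0.08568.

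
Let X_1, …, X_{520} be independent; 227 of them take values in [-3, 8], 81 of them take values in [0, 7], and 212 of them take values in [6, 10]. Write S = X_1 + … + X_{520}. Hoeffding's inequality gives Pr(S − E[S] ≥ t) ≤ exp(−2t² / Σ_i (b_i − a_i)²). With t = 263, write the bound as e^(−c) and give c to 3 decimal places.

3.972

Σ(b_i − a_i)² = 227·11² + 81·7² + 212·4² = 34828.
c = 2t² / 34828 = 2·263² / 34828 = 3.9720.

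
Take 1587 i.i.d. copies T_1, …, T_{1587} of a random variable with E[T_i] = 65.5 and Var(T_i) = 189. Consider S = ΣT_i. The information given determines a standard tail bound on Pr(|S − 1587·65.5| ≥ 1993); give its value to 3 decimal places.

With mean and variance of each term known, Chebyshev's inequality bounds the deviation of the sum (or sample mean).
Var(S) = n·Var(T_i) = 1587·189 = 299943.
Chebyshev: Pr(|S − 1587·65.5| ≥ 1993) ≤ Var(S)/1993² = 299943/3972049 = 0.0755.

0.076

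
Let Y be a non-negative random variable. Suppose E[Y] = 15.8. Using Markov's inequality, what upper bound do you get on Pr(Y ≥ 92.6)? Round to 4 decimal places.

0.1706

Markov's inequality: for a non-negative random variable, Pr(Y ≥ a) ≤ E[Y]/a.
Here E[Y] = 15.8 and a = 92.6, so the bound is 15.8/92.6 = 0.1706.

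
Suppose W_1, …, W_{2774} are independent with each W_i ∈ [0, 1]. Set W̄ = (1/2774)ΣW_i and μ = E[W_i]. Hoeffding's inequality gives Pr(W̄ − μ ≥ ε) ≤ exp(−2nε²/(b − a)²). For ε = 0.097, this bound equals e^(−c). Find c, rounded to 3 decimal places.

52.201

c = 2nε²/(b − a)² = 2·2774·0.097² / 1² = 52.2011.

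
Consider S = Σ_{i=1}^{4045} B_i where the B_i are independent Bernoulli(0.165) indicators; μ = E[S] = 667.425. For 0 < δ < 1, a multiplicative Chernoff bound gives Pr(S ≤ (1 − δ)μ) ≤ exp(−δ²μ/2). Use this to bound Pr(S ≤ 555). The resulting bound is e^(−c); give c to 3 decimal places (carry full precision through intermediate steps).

Write 555 = (1 − δ)μ, so δ = 1 − 555/667.425 = 0.1684459…
Then the exponent is δ²μ/2 = (μ − 555)²/(2μ) = 9.468765.

9.469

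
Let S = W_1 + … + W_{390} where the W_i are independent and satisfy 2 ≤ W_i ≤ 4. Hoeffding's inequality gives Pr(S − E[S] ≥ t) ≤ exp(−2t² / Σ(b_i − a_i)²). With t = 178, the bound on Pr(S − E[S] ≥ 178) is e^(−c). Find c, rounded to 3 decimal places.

Σ(b_i − a_i)² = 390·(2)² = 1560.
c = 2t²/1560 = 2·178²/1560 = 40.6205.

40.621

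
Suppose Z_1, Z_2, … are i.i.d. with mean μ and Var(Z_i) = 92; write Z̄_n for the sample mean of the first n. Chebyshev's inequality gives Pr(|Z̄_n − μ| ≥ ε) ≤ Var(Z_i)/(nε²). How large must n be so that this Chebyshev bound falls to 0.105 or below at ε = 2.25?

Require 92/(n·2.25²) ≤ 0.105, i.e. n ≥ 92/(0.105·2.25²) = 173.075.
The smallest integer n is 174.

174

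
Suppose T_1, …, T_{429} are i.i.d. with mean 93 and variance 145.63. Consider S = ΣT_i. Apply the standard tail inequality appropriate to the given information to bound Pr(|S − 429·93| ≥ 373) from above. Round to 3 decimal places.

With mean and variance of each term known, Chebyshev's inequality bounds the deviation of the sum (or sample mean).
Var(S) = n·Var(T_i) = 429·145.63 = 62475.27.
Chebyshev: Pr(|S − 429·93| ≥ 373) ≤ Var(S)/373² = 62475.27/139129 = 0.4490.

0.449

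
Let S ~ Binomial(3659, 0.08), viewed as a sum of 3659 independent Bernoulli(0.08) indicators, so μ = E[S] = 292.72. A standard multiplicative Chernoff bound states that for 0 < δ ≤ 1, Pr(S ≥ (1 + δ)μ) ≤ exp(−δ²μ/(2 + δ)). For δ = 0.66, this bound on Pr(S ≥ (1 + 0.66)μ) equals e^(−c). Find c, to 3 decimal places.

c = δ²μ/(2 + δ) = 0.66²·292.72/(2 + 0.66) = 47.9357.

47.936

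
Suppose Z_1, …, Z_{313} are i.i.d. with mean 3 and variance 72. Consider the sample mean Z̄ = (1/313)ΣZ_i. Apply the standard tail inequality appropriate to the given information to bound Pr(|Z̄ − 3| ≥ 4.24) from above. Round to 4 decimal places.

With mean and variance of each term known, Chebyshev's inequality bounds the deviation of the sum (or sample mean).
Var(Z̄) = Var(Z_i)/n = 72/313 = 0.23003.
Chebyshev: Pr(|Z̄ − 3| ≥ 4.24) ≤ Var(Z̄)/(4.24)² = 72/(313·4.24²) = 0.0128.

0.0128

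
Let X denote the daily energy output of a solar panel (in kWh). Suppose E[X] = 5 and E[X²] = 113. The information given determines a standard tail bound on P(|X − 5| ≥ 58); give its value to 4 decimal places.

0.0262

The first two moments determine the variance, so Chebyshev's inequality is the sharpest standard bound available.
Var(X) = E[X²] − (E[X])² = 113 − 25 = 88.
Chebyshev's inequality: P(|X − μ| ≥ t) ≤ Var(X)/t² = 88/3364 = 0.0262.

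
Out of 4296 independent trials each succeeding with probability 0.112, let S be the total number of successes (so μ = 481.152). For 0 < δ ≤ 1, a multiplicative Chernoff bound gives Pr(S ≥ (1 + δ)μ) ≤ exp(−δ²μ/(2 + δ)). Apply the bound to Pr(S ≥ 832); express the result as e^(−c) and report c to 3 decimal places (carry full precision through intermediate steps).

93.740

Write 832 = (1 + δ)μ, so δ = 832/481.152 − 1 = 0.7291833…
Then the exponent is δ²μ/(2 + δ) = (832 − μ)² / (μ·(2 + δ)) = 93.739582.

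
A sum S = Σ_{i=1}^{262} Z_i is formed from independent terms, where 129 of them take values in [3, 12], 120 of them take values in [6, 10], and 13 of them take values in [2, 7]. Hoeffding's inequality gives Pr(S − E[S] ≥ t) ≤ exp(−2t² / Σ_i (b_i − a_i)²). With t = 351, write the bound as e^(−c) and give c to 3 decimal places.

Σ(b_i − a_i)² = 129·9² + 120·4² + 13·5² = 12694.
c = 2t² / 12694 = 2·351² / 12694 = 19.4109.

19.411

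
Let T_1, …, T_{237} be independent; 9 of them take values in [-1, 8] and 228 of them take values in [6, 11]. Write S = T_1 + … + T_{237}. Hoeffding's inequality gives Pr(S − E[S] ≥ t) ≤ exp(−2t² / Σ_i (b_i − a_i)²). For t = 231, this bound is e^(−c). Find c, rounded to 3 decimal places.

16.600

Σ(b_i − a_i)² = 9·9² + 228·5² = 6429.
c = 2t² / 6429 = 2·231² / 6429 = 16.6001.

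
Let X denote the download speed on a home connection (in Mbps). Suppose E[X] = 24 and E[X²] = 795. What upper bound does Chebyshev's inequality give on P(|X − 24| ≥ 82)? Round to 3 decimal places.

0.033

Var(X) = E[X²] − (E[X])² = 795 − 576 = 219.
Chebyshev's inequality: P(|X − μ| ≥ t) ≤ Var(X)/t² = 219/6724 = 0.0326.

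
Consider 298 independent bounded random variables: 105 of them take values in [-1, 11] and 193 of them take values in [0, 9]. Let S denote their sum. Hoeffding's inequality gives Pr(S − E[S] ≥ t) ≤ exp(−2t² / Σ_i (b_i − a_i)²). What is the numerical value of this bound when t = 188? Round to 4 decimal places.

Σ(b_i − a_i)² = 105·12² + 193·9² = 30753.
Exponent = 2·188² / 30753 = 2.29857.
Bound = exp(−2.29857) = 0.10040.

0.1004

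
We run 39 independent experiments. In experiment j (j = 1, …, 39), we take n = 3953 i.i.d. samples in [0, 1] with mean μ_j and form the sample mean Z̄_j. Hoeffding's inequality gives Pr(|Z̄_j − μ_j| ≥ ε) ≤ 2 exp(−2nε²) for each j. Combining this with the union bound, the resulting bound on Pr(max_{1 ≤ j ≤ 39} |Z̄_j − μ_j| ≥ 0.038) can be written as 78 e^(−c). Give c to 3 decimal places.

11.416

Union bound over the 39 events: Pr(max_{1 ≤ j ≤ 39} |Z̄_j − μ_j| ≥ 0.038) ≤ 39·2·exp(−2nε²) = 78 exp(−2·3953·0.038²).
So c = 2·3953·0.038² = 11.4163.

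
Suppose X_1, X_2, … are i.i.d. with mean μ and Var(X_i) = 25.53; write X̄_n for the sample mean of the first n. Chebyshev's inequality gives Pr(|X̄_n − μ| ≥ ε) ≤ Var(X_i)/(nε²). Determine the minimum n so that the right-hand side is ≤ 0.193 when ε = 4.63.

Require 25.53/(n·4.63²) ≤ 0.193, i.e. n ≥ 25.53/(0.193·4.63²) = 6.171.
The smallest integer n is 7.

7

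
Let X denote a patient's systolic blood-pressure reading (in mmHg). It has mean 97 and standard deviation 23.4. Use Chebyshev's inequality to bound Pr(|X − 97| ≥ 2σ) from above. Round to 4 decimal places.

Chebyshev: Pr(|X − μ| ≥ t) ≤ Var(X)/t².
Var(X) = σ² = 23.4² = 547.56.
t = 2·23.4 = 46.8.
Bound = 547.56 / 2190.24 = 0.2500.

0.2500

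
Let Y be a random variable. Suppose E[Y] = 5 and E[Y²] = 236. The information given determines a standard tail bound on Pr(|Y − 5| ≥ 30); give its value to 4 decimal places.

The first two moments determine the variance, so Chebyshev's inequality is the sharpest standard bound available.
Var(Y) = E[Y²] − (E[Y])² = 236 − 25 = 211.
Chebyshev's inequality: Pr(|Y − μ| ≥ t) ≤ Var(Y)/t² = 211/900 = 0.2344.

0.2344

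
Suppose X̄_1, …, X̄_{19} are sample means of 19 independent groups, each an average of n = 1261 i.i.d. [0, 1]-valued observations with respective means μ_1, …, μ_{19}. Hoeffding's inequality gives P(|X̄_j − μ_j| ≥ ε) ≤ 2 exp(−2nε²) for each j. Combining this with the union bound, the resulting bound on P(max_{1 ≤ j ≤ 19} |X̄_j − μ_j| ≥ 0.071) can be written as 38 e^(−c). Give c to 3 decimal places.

Union bound over the 19 events: P(max_{1 ≤ j ≤ 19} |X̄_j − μ_j| ≥ 0.071) ≤ 19·2·exp(−2nε²) = 38 exp(−2·1261·0.071²).
So c = 2·1261·0.071² = 12.7134.

12.713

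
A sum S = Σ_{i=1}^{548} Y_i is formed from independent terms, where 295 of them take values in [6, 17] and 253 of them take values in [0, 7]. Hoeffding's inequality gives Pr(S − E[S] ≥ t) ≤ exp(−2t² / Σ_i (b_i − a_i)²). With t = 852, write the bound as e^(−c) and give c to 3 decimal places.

30.188

Σ(b_i − a_i)² = 295·11² + 253·7² = 48092.
c = 2t² / 48092 = 2·852² / 48092 = 30.1881.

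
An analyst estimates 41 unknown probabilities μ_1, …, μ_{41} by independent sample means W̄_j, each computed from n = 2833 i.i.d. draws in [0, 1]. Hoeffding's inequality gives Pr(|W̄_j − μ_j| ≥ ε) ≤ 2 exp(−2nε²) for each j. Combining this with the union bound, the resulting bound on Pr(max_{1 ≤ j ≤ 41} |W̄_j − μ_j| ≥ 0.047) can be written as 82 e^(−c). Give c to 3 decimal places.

12.516

Union bound over the 41 events: Pr(max_{1 ≤ j ≤ 41} |W̄_j − μ_j| ≥ 0.047) ≤ 41·2·exp(−2nε²) = 82 exp(−2·2833·0.047²).
So c = 2·2833·0.047² = 12.5162.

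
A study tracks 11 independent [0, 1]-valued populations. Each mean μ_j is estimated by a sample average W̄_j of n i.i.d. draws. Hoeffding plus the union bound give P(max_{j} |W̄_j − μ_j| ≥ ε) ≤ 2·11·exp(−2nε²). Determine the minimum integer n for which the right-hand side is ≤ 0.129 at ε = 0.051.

988

Need 2·11·exp(−2nε²) ≤ 0.129, i.e. exp(−2nε²) ≤ 0.129/22.
So 2nε² ≥ ln(22/0.129) = 5.138985.
Hence n ≥ 5.138985/(2·0.051²) = 987.886.
The smallest integer n is 988.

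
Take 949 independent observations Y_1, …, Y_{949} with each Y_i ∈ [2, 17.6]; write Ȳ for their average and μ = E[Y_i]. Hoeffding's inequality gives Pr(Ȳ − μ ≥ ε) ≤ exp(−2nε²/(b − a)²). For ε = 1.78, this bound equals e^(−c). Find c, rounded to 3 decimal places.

24.711

c = 2nε²/(b − a)² = 2·949·1.78² / 15.6² = 24.7108.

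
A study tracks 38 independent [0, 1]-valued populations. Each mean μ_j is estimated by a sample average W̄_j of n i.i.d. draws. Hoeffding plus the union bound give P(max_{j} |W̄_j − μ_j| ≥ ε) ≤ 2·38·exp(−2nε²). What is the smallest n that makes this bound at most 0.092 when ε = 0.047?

1521

Need 2·38·exp(−2nε²) ≤ 0.092, i.e. exp(−2nε²) ≤ 0.092/76.
So 2nε² ≥ ln(76/0.092) = 6.716700.
Hence n ≥ 6.716700/(2·0.047²) = 1520.303.
The smallest integer n is 1521.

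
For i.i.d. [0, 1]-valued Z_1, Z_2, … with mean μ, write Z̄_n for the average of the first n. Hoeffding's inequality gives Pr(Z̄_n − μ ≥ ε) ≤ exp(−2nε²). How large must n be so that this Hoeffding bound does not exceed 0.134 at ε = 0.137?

54

Require exp(−2nε²) ≤ 0.134, i.e. 2nε² ≥ ln(1/0.134) = 2.009915.
So n ≥ 2.009915 / (2·0.137²) = 53.543.
The smallest integer n is 54.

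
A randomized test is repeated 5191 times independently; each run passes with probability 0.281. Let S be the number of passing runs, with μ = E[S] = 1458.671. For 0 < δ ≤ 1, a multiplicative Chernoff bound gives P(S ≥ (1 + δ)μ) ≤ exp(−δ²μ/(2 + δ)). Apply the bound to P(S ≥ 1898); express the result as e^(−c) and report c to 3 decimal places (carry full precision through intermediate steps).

Write 1898 = (1 + δ)μ, so δ = 1898/1458.671 − 1 = 0.3011844…
Then the exponent is δ²μ/(2 + δ) = (1898 − μ)² / (μ·(2 + δ)) = 57.500413.

57.500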